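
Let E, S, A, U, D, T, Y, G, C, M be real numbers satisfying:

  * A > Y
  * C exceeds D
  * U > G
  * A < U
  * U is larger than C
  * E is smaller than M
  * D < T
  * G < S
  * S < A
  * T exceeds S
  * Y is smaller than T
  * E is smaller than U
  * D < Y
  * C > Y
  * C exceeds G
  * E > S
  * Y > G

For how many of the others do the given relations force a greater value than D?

The elements the relations force above D are Y, C, T, A, U — no chain reaches any other.
That is 5.

5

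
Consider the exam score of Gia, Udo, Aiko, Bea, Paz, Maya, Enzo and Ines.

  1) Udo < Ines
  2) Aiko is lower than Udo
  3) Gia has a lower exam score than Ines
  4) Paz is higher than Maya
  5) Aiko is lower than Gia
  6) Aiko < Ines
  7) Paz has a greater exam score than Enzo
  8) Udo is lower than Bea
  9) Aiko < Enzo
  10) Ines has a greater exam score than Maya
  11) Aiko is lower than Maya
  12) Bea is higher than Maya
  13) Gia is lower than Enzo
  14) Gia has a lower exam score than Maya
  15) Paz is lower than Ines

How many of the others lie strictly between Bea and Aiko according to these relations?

Chaining upward from Aiko reaches: Gia, Enzo, Udo, Maya, Paz, Ines.
Chaining downward from Bea reaches: Gia, Udo, Maya.
Strictly between Aiko and Bea are those in both lists: Gia, Udo, Maya — 3 elements.

3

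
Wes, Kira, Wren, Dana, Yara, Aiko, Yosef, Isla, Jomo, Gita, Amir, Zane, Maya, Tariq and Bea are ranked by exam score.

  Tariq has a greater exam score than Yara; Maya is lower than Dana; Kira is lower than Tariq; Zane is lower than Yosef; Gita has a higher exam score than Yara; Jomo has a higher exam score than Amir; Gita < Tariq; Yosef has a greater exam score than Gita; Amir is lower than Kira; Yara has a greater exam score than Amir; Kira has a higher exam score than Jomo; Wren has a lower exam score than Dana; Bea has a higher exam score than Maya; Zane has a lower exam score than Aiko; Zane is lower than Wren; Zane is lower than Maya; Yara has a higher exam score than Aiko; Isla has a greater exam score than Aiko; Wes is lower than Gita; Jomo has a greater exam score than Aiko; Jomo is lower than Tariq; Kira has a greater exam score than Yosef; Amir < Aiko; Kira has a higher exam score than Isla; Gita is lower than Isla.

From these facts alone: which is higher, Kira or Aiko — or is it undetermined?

Kira

Following the relations from Aiko: Aiko < Yara < Gita < Isla < Kira.
So Kira is higher.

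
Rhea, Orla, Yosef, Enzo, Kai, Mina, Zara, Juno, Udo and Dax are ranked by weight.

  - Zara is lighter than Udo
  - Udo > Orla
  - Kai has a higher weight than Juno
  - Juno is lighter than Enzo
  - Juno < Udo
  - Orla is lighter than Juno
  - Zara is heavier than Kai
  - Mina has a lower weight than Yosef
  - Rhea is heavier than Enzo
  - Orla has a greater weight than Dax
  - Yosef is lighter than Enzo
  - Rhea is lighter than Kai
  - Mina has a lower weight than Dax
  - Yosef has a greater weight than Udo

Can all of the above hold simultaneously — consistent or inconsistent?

inconsistent

Chaining the given relations yields Kai < Zara < Udo < Yosef < Enzo < Rhea, so Kai < Rhea. But one relation states Rhea < Kai. These cannot both hold.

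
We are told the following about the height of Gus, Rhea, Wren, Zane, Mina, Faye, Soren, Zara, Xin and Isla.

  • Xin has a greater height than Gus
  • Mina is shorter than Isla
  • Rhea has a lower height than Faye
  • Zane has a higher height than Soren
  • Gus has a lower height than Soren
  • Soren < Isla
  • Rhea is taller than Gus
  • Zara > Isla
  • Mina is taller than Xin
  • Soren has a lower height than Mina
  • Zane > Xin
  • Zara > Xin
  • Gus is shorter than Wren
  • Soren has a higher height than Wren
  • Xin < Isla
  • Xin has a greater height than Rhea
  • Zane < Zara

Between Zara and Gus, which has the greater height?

Zara

Gus < Wren and Wren < Soren give Gus < Soren.
With Soren < Mina: Gus < Wren < Soren < Mina.
With Mina < Isla: Gus < Wren < Soren < Mina < Isla.
Then Isla < Zara extends the chain to Zara.
So Gus < Zara; Zara is the taller of the two.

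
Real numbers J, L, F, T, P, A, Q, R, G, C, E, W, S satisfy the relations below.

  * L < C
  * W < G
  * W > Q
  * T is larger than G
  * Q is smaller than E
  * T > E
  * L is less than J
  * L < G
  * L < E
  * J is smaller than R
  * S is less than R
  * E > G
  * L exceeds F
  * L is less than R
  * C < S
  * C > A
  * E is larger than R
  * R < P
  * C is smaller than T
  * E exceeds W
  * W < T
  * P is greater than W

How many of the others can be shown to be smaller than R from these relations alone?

6

From R the given relations immediately reach L, J, S.
From those, F, C — 5 in total.
From those, A — 6 in total.
Nothing else is reachable below R; 6 in all.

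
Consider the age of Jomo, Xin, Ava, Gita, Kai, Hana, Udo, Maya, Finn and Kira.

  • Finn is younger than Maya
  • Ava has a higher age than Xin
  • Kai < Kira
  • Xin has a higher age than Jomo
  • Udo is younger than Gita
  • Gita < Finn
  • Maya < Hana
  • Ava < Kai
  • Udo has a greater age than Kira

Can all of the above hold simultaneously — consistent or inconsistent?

The single ordering Jomo < Xin < Ava < Kai < Kira < Udo < Gita < Finn < Maya < Hana satisfies every listed relation, so no contradiction arises.

consistent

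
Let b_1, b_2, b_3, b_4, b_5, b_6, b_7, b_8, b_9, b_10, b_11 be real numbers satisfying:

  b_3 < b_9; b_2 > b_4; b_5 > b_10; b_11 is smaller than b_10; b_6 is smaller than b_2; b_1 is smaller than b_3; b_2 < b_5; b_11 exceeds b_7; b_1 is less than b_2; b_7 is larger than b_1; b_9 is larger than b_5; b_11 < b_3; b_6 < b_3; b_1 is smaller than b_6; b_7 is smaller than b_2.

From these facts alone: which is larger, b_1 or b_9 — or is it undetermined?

b_9

The relevant relations are b_1 < b_7; b_7 < b_2; b_2 < b_5; b_5 < b_9.
Together: b_1 < b_7 < b_2 < b_5 < b_9.
So b_9 is larger.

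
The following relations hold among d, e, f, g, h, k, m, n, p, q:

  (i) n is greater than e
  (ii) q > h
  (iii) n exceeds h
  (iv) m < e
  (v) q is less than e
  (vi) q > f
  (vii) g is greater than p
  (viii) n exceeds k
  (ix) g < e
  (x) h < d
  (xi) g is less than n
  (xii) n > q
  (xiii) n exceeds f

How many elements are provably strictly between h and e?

Chaining upward from h reaches: q, d, n.
Chaining downward from e reaches: f, m, q, p, g.
Strictly between h and e are those in both lists: q — 1 element.

1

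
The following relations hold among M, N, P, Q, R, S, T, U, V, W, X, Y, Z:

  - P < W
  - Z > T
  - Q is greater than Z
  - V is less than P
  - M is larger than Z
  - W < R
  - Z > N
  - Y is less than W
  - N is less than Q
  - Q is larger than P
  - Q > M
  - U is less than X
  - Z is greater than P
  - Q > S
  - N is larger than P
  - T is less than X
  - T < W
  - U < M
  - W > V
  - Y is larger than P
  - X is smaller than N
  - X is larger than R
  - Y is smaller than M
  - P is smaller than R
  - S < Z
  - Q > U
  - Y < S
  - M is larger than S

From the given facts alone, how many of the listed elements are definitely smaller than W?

Directly below W: V, P, T, Y.
No other element is forced below W by the given relations, so the count is 4.

4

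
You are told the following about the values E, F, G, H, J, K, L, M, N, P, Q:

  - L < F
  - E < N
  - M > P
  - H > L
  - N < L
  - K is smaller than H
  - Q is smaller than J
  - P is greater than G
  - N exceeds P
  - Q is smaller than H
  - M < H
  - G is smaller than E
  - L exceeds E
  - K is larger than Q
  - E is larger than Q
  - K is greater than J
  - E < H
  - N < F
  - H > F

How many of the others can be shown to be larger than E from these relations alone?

4

The elements the relations force above E are N, L, F, H — no chain reaches any other.
That is 4.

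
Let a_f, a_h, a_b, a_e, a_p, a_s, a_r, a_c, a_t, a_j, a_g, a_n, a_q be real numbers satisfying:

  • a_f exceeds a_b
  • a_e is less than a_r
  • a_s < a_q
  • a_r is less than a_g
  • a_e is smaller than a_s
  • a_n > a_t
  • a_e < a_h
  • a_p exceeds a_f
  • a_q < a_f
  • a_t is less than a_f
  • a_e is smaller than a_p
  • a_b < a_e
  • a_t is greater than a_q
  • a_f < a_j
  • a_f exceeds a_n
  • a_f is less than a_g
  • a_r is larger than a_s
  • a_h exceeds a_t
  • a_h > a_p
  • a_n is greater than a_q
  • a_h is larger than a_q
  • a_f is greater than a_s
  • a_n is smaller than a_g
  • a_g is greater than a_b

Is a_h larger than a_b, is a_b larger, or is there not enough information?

Chaining the given relations: a_b < a_e < a_s < a_q < a_t < a_n < a_f < a_p < a_h.
So a_h is larger.

a_h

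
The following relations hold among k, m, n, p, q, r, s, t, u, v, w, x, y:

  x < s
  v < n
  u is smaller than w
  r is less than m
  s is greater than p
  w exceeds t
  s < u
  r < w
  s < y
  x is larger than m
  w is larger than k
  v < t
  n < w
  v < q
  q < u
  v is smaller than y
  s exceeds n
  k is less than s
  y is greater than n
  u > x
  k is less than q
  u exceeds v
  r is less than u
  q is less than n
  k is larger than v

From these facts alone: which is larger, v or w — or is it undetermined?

v < k and k < q give v < q.
With q < n: v < k < q < n.
With n < s: v < k < q < n < s.
With s < u: v < k < q < n < s < u.
With u < w: v < k < q < n < s < u < w.
So w is larger.

w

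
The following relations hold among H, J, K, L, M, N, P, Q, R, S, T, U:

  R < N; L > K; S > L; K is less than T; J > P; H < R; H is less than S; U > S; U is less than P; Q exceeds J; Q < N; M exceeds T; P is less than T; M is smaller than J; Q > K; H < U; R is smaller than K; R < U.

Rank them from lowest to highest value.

H < R < K < L < S < U < P < T < M < J < Q < N

Nothing is placed below H, so it is least; from there H < R; R < K; K < L; L < S; S < U; U < P; P < T; T < M; M < J; J < Q; Q < N, each given directly.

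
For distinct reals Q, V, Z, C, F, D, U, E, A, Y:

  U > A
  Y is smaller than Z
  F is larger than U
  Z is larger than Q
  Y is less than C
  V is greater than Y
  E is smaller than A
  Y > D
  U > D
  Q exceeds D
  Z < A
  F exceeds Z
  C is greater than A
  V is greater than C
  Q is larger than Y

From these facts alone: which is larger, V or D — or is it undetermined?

Link the given pairs in sequence: D < Y; Y < Q; Q < Z; Z < A; A < C; C < V.
Chaining these gives D < Y < Q < Z < A < C < V.
So V is larger.

V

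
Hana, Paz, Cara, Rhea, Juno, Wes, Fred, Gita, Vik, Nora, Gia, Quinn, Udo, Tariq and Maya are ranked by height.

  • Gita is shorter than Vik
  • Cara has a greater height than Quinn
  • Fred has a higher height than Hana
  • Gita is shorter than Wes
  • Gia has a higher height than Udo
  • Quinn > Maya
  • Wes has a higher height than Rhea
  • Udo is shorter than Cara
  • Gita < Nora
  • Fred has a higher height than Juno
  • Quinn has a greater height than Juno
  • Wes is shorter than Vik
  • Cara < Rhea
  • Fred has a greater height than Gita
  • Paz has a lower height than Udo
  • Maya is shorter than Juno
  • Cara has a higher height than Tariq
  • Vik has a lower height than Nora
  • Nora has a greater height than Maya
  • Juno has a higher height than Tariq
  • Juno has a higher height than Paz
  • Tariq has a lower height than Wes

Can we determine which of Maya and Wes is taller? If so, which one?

Wes

Link the given pairs in sequence: Maya < Juno; Juno < Quinn; Quinn < Cara; Cara < Rhea; Rhea < Wes.
Chaining these gives Maya < Juno < Quinn < Cara < Rhea < Wes.
So Wes is taller.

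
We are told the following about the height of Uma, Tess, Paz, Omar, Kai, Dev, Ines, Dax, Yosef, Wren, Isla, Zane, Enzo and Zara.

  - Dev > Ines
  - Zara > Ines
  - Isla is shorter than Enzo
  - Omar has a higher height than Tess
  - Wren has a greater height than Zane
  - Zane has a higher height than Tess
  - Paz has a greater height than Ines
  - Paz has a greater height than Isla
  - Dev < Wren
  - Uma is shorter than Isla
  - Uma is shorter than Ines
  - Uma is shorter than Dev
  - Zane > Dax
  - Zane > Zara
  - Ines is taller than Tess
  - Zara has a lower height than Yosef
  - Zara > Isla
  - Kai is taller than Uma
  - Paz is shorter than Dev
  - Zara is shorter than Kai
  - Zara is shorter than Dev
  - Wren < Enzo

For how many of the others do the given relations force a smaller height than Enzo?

Directly below Enzo: Isla, Wren.
One step further: Uma, Dev, Zane (5 so far).
One step further: Dax, Tess, Ines, Paz, Zara (10 so far).
Nothing else is reachable below Enzo; 10 in all.

10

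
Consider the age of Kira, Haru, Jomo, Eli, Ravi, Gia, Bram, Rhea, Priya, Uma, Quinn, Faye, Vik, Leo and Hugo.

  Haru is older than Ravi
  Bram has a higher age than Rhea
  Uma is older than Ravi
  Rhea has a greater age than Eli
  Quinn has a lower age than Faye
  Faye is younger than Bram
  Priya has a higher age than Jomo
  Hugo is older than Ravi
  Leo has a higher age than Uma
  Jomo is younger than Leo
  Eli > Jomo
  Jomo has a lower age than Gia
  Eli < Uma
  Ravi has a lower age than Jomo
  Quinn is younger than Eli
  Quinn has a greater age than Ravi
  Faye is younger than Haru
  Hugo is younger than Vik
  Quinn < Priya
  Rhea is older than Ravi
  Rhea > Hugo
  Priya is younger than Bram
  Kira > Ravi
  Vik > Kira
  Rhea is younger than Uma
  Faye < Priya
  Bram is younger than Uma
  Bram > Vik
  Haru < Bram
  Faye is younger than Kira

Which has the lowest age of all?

Ravi

Chaining upward from Ravi: directly above it, Quinn, Jomo, Hugo, Kira, Rhea, Haru, Uma; then Faye, Eli, Vik, Gia, Priya, Bram, Leo.
That covers every other element, and nothing is given below Ravi, so Ravi is the lowest age.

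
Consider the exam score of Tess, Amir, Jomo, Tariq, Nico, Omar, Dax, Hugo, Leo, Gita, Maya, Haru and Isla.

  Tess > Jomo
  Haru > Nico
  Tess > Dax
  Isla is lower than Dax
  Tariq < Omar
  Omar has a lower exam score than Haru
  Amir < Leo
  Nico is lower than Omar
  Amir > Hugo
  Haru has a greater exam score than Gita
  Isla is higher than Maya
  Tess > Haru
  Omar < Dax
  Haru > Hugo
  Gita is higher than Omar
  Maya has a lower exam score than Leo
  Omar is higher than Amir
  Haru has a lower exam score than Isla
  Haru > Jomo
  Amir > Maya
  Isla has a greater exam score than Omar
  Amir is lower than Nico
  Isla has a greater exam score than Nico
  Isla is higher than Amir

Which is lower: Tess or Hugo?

Following the relations from Hugo: Hugo < Amir < Omar < Haru < Isla < Dax < Tess.
So Hugo < Tess; Hugo is the lower of the two.

Hugo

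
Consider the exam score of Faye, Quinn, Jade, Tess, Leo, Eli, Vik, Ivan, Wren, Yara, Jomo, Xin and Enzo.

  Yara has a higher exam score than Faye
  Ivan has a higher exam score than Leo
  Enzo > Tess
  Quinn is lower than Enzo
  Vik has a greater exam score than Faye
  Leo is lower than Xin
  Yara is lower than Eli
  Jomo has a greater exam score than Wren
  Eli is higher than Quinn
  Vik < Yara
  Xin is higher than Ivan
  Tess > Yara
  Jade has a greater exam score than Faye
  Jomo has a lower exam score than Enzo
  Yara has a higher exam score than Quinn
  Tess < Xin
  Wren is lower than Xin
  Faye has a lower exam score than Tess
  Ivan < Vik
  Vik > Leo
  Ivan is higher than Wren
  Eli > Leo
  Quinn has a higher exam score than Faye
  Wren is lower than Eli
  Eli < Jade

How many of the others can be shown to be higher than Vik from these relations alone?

6

Directly above Vik: Yara.
One step further: Eli, Tess (3 so far).
One step further: Jade, Xin, Enzo (6 so far).
Nothing else is reachable above Vik; 6 in all.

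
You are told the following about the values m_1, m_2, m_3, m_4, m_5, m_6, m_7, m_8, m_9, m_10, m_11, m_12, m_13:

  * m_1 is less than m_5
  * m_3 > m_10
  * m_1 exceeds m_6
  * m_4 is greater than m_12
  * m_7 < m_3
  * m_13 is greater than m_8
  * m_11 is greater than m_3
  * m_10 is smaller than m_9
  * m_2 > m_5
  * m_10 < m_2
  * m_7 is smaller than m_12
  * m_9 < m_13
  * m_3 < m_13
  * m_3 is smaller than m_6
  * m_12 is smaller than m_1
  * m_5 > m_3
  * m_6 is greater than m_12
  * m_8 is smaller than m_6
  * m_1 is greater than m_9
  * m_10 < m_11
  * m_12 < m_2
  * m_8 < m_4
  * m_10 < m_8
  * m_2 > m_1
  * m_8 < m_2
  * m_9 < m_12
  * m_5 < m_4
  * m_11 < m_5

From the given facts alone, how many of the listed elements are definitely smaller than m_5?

From m_5 the given relations immediately reach m_3, m_11, m_1.
From those, m_10, m_7, m_9, m_12, m_6 — 8 in total.
From those, m_8 — 9 in total.
Nothing else is reachable below m_5; 9 in all.

9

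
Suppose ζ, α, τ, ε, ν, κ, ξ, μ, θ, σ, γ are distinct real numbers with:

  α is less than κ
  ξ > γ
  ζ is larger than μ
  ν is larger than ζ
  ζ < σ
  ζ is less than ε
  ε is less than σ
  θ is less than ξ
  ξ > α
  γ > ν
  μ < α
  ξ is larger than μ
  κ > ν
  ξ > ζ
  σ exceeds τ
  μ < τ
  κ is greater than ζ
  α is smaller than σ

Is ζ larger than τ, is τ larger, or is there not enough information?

undetermined

Following every chain through ζ: above ζ we get ν, ε, σ, κ, γ, ξ; below ζ we get μ.
τ is not reached, and no chain runs the other way from τ to ζ.
So the given relations leave the order of ζ and τ undetermined.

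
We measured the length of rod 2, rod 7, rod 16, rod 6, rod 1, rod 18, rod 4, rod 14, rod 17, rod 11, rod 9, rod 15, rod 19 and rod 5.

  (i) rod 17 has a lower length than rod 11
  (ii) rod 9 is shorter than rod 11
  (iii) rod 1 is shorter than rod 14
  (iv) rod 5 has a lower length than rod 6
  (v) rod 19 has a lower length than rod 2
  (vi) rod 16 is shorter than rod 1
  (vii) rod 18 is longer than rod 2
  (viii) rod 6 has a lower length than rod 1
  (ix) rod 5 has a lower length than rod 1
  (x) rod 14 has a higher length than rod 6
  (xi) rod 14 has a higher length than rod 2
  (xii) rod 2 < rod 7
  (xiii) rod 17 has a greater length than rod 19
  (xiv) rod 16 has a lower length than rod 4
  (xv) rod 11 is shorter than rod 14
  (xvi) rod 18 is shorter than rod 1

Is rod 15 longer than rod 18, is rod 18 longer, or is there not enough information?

Following every chain through rod 18: above rod 18 we get rod 1, rod 14; below rod 18 we get rod 19, rod 2.
rod 15 is not reached, and no chain runs the other way from rod 15 to rod 18.
So the given relations leave the order of rod 18 and rod 15 undetermined.

undetermined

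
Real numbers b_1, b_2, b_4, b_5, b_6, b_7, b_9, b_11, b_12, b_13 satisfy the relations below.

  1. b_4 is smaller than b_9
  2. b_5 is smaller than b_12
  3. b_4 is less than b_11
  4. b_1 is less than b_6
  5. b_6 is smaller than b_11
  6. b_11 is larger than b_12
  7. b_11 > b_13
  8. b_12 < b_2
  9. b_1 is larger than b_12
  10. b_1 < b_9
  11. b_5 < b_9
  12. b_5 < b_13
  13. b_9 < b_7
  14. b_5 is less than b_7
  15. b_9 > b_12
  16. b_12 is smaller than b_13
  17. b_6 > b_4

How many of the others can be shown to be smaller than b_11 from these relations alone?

6

From b_11 the given relations immediately reach b_4, b_12, b_6, b_13.
From those, b_5, b_1 — 6 in total.
No other element is forced below b_11 by the given relations, so the count is 6.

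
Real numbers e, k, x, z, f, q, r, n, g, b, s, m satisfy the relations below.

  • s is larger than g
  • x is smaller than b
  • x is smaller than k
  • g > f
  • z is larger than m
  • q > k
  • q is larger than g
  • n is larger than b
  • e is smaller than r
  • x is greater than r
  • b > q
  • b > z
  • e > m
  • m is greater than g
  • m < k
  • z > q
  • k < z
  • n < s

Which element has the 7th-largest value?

x

Chaining the given pairs: f < g < m < e < r < x < k < q < z < b < n < s.
The 7th largest is x.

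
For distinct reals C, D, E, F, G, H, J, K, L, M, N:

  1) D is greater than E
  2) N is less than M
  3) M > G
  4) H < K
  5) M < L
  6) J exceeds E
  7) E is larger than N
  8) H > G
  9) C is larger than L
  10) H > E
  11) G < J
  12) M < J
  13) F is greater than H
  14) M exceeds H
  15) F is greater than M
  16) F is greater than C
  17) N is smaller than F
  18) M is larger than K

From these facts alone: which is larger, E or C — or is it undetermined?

E < H < K < M < L < C, by transitivity through H, K, M, L.
So C is larger.

C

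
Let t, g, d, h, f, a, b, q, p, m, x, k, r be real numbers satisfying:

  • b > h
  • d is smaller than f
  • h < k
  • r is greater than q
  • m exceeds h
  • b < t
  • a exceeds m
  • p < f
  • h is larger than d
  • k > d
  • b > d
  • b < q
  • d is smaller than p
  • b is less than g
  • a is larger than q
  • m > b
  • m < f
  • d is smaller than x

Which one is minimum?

h is not least since d < h; b is not least since h < b; q is not least since b < q; r is not least since q < r; k is not least since h < k; x is not least since d < x; t is not least since b < t; p is not least since d < p; m is not least since b < m; f is not least since m < f; a is not least since m < a; g is not least since b < g.
Only d has nothing below it, so d is the minimum.

d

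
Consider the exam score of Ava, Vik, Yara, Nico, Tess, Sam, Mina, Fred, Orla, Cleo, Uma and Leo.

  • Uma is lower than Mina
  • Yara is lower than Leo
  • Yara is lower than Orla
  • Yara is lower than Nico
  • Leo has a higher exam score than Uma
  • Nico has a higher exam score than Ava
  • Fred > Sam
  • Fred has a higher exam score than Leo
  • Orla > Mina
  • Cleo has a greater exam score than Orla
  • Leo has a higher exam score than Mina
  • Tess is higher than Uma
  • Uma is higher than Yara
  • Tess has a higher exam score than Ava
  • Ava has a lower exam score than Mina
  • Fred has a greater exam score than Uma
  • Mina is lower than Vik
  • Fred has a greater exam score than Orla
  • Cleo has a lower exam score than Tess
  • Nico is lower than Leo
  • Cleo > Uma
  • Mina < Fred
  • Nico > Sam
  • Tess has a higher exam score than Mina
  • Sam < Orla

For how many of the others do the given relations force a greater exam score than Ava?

From Ava the given relations immediately reach Mina, Nico, Tess.
From those, Vik, Orla, Leo, Fred — 7 in total.
From those, Cleo — 8 in total.
Nothing else is reachable above Ava; 8 in all.

8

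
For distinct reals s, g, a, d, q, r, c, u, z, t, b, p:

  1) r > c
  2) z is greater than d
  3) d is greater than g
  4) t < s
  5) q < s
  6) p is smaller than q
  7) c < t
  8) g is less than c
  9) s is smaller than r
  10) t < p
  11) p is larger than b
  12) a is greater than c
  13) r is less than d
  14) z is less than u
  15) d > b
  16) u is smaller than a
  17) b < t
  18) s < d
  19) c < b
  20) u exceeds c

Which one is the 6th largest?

Chaining the given pairs: g < c < b < t < p < q < s < r < d < z < u < a.
Counting 6 from the largest end gives s.

s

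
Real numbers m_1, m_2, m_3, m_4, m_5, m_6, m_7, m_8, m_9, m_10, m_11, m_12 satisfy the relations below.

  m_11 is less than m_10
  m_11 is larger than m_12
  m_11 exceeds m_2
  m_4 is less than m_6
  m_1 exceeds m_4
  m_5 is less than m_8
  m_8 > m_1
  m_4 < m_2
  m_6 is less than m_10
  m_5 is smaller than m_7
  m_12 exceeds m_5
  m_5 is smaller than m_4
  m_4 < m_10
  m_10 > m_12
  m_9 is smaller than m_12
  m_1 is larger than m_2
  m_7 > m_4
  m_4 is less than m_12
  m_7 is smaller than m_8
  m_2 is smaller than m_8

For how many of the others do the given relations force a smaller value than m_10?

From m_10 the given relations immediately reach m_4, m_12, m_11, m_6.
From those, m_5, m_9, m_2 — 7 in total.
No other element is forced below m_10 by the given relations, so the count is 7.

7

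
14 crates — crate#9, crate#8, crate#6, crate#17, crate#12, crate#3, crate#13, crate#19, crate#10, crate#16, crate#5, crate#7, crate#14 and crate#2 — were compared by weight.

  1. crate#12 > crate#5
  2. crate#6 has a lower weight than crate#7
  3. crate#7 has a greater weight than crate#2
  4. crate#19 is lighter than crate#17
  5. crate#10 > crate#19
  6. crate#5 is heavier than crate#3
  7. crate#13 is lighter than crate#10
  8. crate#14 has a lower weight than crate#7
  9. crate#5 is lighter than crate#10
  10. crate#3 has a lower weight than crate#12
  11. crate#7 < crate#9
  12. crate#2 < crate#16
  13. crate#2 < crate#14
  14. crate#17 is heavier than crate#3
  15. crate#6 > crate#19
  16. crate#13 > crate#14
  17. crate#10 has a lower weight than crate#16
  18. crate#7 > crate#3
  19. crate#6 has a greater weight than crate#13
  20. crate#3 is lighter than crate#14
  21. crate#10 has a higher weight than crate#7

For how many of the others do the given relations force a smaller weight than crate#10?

The elements the relations force below crate#10 are crate#2, crate#3, crate#19, crate#14, crate#5, crate#13, crate#6, crate#7 — no chain reaches any other.
That is 8.

8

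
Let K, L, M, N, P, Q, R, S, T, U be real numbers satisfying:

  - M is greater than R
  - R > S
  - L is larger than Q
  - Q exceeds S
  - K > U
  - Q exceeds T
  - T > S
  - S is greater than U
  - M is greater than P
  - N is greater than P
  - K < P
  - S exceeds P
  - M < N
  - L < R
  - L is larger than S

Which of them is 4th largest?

L

Chaining the given pairs: U < K < P < S < T < Q < L < R < M < N.
Counting 4 from the largest end gives L.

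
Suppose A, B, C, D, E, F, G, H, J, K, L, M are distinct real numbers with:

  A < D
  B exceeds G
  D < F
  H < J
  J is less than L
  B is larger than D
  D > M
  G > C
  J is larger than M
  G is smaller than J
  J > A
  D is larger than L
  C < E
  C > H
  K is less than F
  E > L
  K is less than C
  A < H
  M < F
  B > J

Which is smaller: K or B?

The relevant relations are K < C; C < G; G < J; J < L; L < D; D < B.
Together: K < C < G < J < L < D < B.
So K < B; K is the smaller of the two.

K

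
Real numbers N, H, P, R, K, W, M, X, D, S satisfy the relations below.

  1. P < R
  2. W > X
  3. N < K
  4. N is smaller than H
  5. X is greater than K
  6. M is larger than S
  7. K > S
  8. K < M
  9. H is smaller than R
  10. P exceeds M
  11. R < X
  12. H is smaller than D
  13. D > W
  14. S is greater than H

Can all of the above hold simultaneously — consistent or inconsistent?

consistent

The single ordering N < H < S < K < M < P < R < X < W < D satisfies every listed relation, so no contradiction arises.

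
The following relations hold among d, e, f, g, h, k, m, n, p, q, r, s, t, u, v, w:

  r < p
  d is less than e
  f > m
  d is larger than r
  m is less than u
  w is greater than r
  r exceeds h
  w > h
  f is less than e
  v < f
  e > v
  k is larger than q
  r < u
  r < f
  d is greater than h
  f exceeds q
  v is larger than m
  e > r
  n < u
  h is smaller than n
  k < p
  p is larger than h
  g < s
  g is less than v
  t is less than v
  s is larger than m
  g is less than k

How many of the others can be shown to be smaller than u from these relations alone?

Directly below u: m, n, r.
One step further: h (4 so far).
Nothing else is reachable below u; 4 in all.

4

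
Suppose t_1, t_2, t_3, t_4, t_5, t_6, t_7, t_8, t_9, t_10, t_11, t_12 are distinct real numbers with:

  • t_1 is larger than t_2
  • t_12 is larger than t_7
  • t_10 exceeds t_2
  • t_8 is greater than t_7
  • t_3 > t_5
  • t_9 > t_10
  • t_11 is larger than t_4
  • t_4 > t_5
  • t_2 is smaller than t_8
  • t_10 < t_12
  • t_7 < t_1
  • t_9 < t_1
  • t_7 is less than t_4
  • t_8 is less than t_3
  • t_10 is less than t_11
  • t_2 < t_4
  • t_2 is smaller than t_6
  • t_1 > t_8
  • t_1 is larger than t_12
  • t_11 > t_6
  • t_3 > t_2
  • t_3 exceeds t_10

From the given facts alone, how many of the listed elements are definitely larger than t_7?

6

The elements the relations force above t_7 are t_12, t_8, t_1, t_3, t_4, t_11 — no chain reaches any other.
That is 6.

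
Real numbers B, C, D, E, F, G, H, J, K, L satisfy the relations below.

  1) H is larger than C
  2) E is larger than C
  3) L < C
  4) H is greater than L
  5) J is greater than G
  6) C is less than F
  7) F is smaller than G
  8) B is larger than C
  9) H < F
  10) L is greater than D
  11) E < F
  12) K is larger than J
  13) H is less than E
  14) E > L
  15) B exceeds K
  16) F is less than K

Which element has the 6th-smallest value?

Piecing the relations together gives one ordering: D < L < C < H < E < F < G < J < K < B.
The 6th smallest is F.

F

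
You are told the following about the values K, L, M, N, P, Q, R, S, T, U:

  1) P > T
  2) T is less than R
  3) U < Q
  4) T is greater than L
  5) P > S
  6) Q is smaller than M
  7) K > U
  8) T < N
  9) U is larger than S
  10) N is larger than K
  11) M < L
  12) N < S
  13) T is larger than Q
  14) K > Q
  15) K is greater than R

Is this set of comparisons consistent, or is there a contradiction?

Chaining the given relations yields U < Q < M < L < T < R < K < N < S, so U < S. But one relation states S < U. These cannot both hold.

inconsistent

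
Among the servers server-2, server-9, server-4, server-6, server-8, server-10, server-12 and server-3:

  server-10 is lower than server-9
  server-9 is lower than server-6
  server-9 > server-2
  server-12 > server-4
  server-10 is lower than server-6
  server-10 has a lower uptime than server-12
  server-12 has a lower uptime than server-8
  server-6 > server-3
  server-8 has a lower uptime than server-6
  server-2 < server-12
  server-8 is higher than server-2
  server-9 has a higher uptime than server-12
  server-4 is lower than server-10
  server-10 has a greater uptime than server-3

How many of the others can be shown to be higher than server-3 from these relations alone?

From server-3 the given relations immediately reach server-10, server-6.
From those, server-12, server-9 — 4 in total.
From those, server-8 — 5 in total.
Nothing else is reachable above server-3; 5 in all.

5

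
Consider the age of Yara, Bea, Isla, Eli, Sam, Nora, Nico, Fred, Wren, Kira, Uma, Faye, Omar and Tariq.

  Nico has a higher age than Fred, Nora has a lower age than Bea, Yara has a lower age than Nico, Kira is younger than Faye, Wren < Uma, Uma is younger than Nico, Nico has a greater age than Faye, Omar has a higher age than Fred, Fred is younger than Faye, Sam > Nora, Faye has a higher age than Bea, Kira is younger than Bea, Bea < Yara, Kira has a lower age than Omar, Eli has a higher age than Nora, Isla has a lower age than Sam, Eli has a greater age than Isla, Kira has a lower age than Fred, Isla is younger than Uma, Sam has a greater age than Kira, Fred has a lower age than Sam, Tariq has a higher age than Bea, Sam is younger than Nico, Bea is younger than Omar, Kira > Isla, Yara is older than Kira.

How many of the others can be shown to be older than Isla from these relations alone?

Directly above Isla: Kira, Uma, Sam, Eli.
One step further: Bea, Yara, Fred, Faye, Omar, Nico (10 so far).
One step further: Tariq (11 so far).
Nothing else is reachable above Isla; 11 in all.

11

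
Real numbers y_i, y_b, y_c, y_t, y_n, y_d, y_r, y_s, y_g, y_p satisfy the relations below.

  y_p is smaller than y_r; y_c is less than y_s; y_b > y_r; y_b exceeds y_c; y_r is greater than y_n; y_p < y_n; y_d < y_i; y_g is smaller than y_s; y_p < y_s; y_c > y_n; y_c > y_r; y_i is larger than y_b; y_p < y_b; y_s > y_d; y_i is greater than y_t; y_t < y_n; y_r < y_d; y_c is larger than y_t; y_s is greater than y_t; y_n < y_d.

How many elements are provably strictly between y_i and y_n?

The relations place y_n below y_i. An element lies strictly between them when it is forced above y_n and also forced below y_i.
Above y_n: {y_r, y_c, y_d, y_b, y_s}. Below y_i: {y_t, y_p, y_r, y_c, y_d, y_b}.
Intersection: {y_r, y_c, y_d, y_b} — 4.

4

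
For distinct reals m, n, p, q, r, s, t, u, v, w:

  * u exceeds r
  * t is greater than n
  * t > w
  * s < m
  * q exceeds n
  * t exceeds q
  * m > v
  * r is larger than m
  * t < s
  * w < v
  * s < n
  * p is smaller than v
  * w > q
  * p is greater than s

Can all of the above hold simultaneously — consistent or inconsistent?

Chaining the given relations yields n < q < w < t < s, so n < s. But one relation states s < n. These cannot both hold.

inconsistent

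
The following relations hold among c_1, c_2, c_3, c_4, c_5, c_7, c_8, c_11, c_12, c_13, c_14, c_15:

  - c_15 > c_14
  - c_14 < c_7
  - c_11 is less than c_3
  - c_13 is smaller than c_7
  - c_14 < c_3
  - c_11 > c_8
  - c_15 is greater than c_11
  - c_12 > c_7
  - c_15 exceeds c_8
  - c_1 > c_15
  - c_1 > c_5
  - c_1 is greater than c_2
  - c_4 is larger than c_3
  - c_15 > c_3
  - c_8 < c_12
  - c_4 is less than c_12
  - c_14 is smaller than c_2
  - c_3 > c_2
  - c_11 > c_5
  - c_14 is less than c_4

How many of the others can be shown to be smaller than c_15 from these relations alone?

The elements the relations force below c_15 are c_14, c_2, c_5, c_8, c_11, c_3 — no chain reaches any other.
That is 6.

6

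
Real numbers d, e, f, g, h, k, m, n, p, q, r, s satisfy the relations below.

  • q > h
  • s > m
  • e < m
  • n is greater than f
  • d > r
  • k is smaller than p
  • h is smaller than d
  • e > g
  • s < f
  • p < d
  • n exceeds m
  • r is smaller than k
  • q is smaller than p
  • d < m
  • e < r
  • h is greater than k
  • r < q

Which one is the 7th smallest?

p

The consecutive relations fix a unique order: g < e < r < k < h < q < p < d < m < s < f < n.
Counting 7 from the smallest end gives p.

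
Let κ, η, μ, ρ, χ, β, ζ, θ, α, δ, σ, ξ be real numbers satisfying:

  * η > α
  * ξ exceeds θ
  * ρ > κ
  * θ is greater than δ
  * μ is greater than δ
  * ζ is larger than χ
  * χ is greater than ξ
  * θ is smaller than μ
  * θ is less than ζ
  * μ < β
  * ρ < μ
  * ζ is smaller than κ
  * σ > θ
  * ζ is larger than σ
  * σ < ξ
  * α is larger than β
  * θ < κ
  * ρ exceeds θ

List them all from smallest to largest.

δ < θ < σ < ξ < χ < ζ < κ < ρ < μ < β < α < η

The consecutive links are each given: δ < θ; θ < σ; σ < ξ; ξ < χ; χ < ζ; ζ < κ; κ < ρ; ρ < μ; μ < β; β < α; α < η.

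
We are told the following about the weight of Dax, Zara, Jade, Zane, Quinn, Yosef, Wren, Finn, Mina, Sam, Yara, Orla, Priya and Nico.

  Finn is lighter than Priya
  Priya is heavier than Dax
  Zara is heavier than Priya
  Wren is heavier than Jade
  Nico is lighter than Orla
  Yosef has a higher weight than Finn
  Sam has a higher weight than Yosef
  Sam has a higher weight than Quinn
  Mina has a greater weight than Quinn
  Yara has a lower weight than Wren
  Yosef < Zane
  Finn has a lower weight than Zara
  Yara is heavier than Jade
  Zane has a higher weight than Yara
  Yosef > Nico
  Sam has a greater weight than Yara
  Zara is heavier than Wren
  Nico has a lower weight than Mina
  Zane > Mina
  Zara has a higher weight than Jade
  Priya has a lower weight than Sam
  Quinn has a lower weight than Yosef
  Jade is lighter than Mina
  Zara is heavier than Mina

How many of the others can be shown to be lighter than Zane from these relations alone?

7

From Zane the given relations immediately reach Yara, Mina, Yosef.
From those, Quinn, Jade, Finn, Nico — 7 in total.
No other element is forced below Zane by the given relations, so the count is 7.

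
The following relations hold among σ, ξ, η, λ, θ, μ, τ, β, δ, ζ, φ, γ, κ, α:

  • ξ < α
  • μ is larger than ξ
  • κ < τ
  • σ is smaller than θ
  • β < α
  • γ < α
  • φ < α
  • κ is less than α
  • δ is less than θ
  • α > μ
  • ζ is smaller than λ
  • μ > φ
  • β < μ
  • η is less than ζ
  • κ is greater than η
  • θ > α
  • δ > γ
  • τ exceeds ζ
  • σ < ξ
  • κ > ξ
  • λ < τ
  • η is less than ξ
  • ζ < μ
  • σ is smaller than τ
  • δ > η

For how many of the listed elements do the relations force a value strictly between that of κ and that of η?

1

The relations place η below κ. An element lies strictly between them when it is forced above η and also forced below κ.
Above η: {ξ, ζ, λ, τ, δ, μ, α, θ}. Below κ: {σ, ξ}.
Intersection: {ξ} — 1.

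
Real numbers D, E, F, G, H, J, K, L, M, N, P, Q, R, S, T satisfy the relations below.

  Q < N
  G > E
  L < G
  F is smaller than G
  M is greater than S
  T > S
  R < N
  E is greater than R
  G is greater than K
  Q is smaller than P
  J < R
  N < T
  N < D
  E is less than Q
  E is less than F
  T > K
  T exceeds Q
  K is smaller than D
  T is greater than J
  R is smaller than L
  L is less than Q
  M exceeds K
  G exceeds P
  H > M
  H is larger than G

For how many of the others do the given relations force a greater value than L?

Directly above L: Q, G.
One step further: N, P, H, T (6 so far).
One step further: D (7 so far).
No other element is forced above L by the given relations, so the count is 7.

7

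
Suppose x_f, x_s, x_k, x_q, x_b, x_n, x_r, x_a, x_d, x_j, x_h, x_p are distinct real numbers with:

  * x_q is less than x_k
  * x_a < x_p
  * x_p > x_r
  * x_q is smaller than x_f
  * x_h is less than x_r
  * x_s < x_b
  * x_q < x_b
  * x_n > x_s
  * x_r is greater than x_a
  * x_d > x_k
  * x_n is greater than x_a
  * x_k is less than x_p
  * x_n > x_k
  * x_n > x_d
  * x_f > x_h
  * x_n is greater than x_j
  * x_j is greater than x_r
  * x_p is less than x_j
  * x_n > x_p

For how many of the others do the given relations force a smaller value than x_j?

6

Directly below x_j: x_r, x_p.
One step further: x_h, x_a, x_k (5 so far).
One step further: x_q (6 so far).
Nothing else is reachable below x_j; 6 in all.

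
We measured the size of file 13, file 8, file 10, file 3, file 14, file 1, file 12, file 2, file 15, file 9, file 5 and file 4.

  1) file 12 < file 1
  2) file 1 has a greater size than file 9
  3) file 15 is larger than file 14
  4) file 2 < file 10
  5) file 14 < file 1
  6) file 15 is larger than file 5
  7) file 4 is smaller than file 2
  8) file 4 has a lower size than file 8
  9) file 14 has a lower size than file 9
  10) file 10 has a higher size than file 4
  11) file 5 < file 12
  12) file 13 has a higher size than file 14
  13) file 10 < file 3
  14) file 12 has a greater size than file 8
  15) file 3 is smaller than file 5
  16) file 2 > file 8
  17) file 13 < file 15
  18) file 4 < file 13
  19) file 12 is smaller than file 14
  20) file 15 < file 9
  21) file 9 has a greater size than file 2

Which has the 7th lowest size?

Chaining the given pairs: file 4 < file 8 < file 2 < file 10 < file 3 < file 5 < file 12 < file 14 < file 13 < file 15 < file 9 < file 1.
The 7th smallest is file 12.

file 12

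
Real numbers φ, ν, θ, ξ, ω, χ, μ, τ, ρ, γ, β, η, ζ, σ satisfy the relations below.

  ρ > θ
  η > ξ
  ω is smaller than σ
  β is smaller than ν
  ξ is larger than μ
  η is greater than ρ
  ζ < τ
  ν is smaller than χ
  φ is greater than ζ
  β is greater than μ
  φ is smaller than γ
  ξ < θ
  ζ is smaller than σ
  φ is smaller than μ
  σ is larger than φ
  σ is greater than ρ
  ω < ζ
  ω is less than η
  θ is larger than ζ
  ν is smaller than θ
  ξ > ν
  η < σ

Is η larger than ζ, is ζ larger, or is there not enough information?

η

The relevant relations are ζ < φ; φ < μ; μ < β; β < ν; ν < ξ; ξ < θ; θ < ρ; ρ < η.
Together: ζ < φ < μ < β < ν < ξ < θ < ρ < η.
So η is larger.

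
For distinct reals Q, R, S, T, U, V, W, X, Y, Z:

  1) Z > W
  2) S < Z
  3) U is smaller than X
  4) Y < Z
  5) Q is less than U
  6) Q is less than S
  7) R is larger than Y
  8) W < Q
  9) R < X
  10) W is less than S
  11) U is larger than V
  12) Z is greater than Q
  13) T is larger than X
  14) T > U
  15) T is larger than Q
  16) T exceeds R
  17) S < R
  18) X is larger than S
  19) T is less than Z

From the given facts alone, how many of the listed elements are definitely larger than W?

7

From W the given relations immediately reach Q, S, Z.
From those, R, U, X, T — 7 in total.
Nothing else is reachable above W; 7 in all.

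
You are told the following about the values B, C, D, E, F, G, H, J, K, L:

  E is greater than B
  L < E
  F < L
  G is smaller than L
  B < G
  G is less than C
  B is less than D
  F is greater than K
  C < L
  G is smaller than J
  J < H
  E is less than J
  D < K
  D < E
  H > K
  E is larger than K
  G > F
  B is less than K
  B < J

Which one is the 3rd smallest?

K

The consecutive relations fix a unique order: B < D < K < F < G < C < L < E < J < H.
Counting 3 from the smallest end gives K.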